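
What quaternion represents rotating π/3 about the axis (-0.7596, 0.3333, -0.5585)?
0.866 - 0.3798i + 0.1666j - 0.2792k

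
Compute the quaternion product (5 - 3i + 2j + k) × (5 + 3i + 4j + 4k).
22 + 4i + 45j + 7k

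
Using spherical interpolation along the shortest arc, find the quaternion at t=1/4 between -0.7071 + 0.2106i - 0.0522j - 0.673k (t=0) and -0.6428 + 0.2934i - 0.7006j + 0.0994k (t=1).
-0.7722 + 0.2606i - 0.2533j - 0.5212k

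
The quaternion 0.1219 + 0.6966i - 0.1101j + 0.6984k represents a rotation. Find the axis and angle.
axis = (0.7018, -0.1109, 0.7036), θ = 166°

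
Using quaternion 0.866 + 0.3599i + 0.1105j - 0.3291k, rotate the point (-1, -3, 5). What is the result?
(-2.935, -4.563, 2.359)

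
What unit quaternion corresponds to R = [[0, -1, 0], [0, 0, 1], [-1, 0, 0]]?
0.5 - 0.5i + 0.5j + 0.5k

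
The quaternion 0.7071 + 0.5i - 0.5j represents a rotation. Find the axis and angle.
axis = (√2/2, -√2/2, 0), θ = π/2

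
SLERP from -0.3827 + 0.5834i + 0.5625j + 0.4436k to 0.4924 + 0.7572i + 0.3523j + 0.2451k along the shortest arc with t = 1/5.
-0.2099 + 0.6731i + 0.5605j + 0.4344k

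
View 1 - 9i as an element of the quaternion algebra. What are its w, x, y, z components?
1 - 9i + 0j + 0k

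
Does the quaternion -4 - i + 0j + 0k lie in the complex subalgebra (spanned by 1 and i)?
Yes. The quaternion -4 - i has j- and k-coefficients y = z = 0, so it lies in the complex subalgebra spanned by 1 and i.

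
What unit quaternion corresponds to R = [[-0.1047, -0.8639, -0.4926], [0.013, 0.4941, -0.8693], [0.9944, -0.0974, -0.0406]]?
0.5807 + 0.3323i - 0.6402j + 0.3775k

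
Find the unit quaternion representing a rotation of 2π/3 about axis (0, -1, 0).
0.5 - 0.866j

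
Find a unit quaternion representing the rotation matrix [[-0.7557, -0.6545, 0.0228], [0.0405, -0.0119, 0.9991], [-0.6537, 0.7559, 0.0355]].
0.2588 - 0.2349i + 0.6535j + 0.6714k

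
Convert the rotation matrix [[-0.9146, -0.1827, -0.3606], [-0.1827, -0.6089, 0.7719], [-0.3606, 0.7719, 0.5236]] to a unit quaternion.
-0.2066i + 0.4422j + 0.8728k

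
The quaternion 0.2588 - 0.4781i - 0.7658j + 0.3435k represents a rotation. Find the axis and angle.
axis = (-0.495, -0.7928, 0.3556), θ = 5π/6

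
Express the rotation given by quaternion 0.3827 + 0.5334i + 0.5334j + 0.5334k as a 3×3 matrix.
[[-0.1381, 0.1608, 0.9773], [0.9773, -0.1381, 0.1608], [0.1608, 0.9773, -0.1381]]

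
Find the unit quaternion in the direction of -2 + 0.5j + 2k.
-0.6963 + 0.1741j + 0.6963k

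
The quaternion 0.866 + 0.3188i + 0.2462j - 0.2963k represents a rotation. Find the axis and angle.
axis = (0.6375, 0.4924, -0.5926), θ = π/3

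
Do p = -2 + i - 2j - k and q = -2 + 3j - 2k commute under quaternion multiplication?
No: pq = 8 + 5i + 9k ≠ 8 - 9i - 4j + 3k = qp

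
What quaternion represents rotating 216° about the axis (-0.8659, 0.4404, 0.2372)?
-0.309 - 0.8235i + 0.4188j + 0.2256k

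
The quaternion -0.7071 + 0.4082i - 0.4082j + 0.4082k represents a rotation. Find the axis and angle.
axis = (√3/3, -√3/3, √3/3), θ = 3π/2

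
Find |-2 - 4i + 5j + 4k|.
√61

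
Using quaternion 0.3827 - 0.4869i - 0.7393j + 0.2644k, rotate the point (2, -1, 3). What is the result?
(-3.453, 1.404, -0.321)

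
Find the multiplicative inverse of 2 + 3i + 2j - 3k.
0.0769 - 0.1154i - 0.0769j + 0.1154k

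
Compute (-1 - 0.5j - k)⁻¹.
-0.4444 + 0.2222j + 0.4444k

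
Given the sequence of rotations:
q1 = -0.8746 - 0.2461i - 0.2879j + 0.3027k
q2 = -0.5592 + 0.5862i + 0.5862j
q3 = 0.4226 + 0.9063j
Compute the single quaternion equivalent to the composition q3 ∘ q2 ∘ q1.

q2 · q1 = 0.8021 - 0.1976i - 0.5291j - 0.1938k
q3 · q2 · q1 = 0.8185 - 0.2591i + 0.5033j + 0.0972k
0.8185 - 0.2591i + 0.5033j + 0.0972k


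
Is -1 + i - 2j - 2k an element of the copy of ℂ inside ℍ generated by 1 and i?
No. The quaternion -1 + i - 2j - 2k has j-coefficient y = -2 and k-coefficient z = -2, not both zero, so it does not lie in the complex subalgebra spanned by 1 and i.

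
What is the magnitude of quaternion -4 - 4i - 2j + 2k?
√40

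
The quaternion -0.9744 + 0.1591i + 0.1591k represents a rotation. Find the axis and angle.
axis = (√2/2, 0, √2/2), θ = 334°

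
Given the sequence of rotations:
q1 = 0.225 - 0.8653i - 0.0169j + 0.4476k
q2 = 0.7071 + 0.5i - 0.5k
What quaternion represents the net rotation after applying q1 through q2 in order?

q2 · q1 = 0.8155 - 0.5078i + 0.1969j + 0.1955k
0.8155 - 0.5078i + 0.1969j + 0.1955k


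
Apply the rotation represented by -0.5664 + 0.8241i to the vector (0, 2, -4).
(0, -4.451, -0.434)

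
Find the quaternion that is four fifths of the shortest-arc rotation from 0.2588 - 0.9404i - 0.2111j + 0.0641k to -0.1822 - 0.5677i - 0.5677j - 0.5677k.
-0.0942 - 0.701i - 0.5309j - 0.4667k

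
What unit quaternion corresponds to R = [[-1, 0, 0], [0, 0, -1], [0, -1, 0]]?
-0.7071j + 0.7071k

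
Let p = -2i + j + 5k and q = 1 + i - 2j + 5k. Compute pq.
-21 + 13i + 16j + 8k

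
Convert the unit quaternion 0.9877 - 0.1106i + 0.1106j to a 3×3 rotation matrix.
[[0.9755, -0.0245, 0.2185], [-0.0245, 0.9755, 0.2185], [-0.2185, -0.2185, 0.9511]]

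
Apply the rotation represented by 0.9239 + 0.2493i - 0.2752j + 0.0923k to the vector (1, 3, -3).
(1.296, 4.144, -0.389)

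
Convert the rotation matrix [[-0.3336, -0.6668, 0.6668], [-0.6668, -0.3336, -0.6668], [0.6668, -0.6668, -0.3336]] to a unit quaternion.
0.5774i - 0.5774j + 0.5774k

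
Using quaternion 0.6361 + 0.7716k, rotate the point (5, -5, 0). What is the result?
(3.954, 5.862, 0)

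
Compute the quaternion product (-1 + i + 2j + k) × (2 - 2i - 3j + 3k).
3 + 13i + 2j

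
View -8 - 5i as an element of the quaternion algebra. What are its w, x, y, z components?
-8 - 5i + 0j + 0k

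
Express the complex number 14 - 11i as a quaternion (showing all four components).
14 - 11i + 0j + 0k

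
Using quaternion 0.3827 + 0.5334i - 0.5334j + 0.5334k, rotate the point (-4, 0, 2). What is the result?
(0.874, -1.312, -4.185)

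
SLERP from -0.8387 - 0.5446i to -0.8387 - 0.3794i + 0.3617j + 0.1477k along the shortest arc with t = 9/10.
-0.8457 - 0.3996i + 0.3274j + 0.1337k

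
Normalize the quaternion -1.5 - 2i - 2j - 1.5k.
-0.4243 - 0.5657i - 0.5657j - 0.4243k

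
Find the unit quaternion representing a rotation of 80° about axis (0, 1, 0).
0.766 + 0.6428j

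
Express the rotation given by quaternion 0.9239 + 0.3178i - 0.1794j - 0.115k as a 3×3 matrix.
[[0.9092, 0.0985, -0.4046], [-0.3265, 0.7716, -0.546], [0.2584, 0.6285, 0.7336]]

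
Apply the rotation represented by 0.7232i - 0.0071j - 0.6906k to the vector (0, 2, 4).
(-4.016, -1.961, -0.165)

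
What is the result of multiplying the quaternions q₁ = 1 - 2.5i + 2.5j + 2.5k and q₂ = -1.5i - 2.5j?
2.5 + 4.75i - 6.25j + 10k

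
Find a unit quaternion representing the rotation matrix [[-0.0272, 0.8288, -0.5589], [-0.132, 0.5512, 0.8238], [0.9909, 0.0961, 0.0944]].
0.6361 - 0.286i - 0.6091j - 0.3776k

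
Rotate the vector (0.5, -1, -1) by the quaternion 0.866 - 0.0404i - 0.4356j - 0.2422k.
(0.532, -1.353, -0.371)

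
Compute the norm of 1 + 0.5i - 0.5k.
1.225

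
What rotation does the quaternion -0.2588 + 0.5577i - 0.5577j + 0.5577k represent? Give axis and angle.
axis = (√3/3, -√3/3, √3/3), θ = 7π/6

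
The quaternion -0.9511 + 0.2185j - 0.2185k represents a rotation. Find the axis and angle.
axis = (0, √2/2, -√2/2), θ = 324°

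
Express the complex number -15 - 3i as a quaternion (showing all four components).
-15 - 3i + 0j + 0k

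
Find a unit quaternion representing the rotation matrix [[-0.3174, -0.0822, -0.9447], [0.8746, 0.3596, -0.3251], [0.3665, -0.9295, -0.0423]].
-0.5 + 0.3022i + 0.6556j - 0.4784k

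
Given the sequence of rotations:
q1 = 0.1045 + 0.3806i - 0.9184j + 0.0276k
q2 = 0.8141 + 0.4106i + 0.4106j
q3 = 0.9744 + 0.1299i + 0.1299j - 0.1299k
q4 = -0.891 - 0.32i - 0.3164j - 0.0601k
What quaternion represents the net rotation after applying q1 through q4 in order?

q2 · q1 = 0.3059 + 0.3641i - 0.7161j - 0.5109k
q3 · q2 · q1 = 0.2774 + 0.2351i - 0.639j - 0.6779k
q4 · q3 · q2 · q1 = -0.4149 - 0.1222i + 0.2505j + 0.8662k
-0.4149 - 0.1222i + 0.2505j + 0.8662k


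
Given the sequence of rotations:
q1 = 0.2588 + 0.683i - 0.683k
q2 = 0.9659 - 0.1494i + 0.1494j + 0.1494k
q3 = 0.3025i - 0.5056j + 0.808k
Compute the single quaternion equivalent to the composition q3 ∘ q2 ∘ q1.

q2 · q1 = 0.4541 + 0.519i + 0.0387j - 0.7231k
q3 · q2 · q1 = 0.4468 + 0.4717i + 0.4085j + 0.641k
0.4468 + 0.4717i + 0.4085j + 0.641k


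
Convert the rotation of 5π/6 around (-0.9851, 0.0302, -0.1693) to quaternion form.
0.2588 - 0.9515i + 0.0292j - 0.1635k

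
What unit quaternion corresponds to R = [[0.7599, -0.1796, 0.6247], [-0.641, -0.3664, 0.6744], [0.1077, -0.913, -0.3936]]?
-0.5 + 0.7937i - 0.2585j + 0.2307k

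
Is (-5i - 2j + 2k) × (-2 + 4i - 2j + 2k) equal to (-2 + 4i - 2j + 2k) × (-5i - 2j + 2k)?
No: pq = 12 + 10i + 22j + 14k ≠ 12 + 10i - 14j - 22k = qp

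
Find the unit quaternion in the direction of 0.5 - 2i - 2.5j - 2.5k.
0.1222 - 0.4887i - 0.6108j - 0.6108k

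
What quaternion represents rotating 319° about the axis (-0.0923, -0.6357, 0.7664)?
-0.9367 - 0.0323i - 0.2226j + 0.2684k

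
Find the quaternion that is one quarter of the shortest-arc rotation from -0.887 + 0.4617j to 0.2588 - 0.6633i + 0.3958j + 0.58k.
-0.9043 + 0.2469i + 0.2732j - 0.2159k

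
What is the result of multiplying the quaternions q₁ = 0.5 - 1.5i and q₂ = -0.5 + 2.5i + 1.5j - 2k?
3.5 + 2i - 2.25j - 3.25k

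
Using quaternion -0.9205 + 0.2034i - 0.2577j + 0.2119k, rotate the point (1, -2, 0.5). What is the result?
(0.487, -2.017, 0.971)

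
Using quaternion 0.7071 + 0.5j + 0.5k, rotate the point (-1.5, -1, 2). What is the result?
(2.121, -0.561, 1.561)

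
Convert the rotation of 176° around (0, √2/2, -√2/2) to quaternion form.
0.0349 + 0.7067j - 0.7067k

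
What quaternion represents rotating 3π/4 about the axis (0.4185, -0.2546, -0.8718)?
0.3827 + 0.3866i - 0.2352j - 0.8054k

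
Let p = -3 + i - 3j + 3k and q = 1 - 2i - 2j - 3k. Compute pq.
2 + 22i + 4k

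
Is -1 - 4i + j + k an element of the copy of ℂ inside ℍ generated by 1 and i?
No. The quaternion -1 - 4i + j + k has j-coefficient y = 1 and k-coefficient z = 1, not both zero, so it does not lie in the complex subalgebra spanned by 1 and i.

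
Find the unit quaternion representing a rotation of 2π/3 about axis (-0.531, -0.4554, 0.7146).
0.5 - 0.4599i - 0.3944j + 0.6189k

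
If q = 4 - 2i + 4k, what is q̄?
4 + 2i - 4k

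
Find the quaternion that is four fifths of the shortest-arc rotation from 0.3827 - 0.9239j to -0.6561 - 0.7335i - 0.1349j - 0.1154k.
0.715 + 0.6765i - 0.1408j + 0.1064k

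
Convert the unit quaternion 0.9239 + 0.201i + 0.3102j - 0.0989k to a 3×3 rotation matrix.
[[0.788, 0.3074, 0.5334], [-0.058, 0.8996, -0.4328], [-0.6129, 0.3101, 0.7267]]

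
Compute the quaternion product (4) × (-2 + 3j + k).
-8 + 12j + 4k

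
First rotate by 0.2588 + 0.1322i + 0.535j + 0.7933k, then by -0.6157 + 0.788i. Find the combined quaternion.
-0.2635 + 0.1225i - 0.9545j - 0.0669k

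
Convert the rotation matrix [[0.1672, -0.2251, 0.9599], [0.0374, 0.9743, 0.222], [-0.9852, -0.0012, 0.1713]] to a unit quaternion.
0.7604 - 0.0734i + 0.6395j + 0.0863k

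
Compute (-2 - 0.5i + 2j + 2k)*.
-2 + 0.5i - 2j - 2k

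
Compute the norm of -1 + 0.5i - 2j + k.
2.5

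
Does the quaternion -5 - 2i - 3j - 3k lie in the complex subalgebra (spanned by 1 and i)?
No. The quaternion -5 - 2i - 3j - 3k has j-coefficient y = -3 and k-coefficient z = -3, not both zero, so it does not lie in the complex subalgebra spanned by 1 and i.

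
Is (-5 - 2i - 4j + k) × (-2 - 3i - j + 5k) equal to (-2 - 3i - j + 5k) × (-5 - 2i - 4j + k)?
No: pq = -5 + 20j - 37k ≠ -5 + 38i + 6j - 17k = qp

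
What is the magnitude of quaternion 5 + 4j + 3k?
√50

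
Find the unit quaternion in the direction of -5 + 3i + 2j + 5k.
-0.6299 + 0.378i + 0.252j + 0.6299k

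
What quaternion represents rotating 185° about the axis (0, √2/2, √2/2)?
-0.0436 + 0.7064j + 0.7064k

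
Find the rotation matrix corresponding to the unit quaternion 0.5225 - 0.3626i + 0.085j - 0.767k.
[[-0.191, 0.7399, 0.6451], [-0.8632, -0.4395, 0.2485], [0.4674, -0.5093, 0.7226]]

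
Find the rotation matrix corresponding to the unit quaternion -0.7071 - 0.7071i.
[[1, 0, 0], [0, 0, -1], [0, 1, 0]]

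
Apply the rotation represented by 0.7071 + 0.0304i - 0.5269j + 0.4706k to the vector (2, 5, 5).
(-7.067, 1.349, 1.497)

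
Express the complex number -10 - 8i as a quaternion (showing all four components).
-10 - 8i + 0j + 0k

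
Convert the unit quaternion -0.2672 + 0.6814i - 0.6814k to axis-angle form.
axis = (√2/2, 0, -√2/2), θ = 211°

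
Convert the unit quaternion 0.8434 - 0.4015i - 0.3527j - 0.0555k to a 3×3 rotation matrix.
[[0.745, 0.3768, -0.5504], [0.1896, 0.6714, 0.7164], [0.6395, -0.6381, 0.4288]]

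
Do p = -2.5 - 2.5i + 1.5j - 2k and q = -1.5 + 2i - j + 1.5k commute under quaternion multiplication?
No: pq = 13.25 - i - 1.25k ≠ 13.25 - 1.5i + 0.5j - 0.25k = qp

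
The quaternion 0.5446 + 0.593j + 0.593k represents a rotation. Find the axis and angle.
axis = (0, √2/2, √2/2), θ = 114°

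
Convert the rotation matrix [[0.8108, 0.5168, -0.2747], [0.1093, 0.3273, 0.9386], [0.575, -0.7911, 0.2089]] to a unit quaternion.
0.766 - 0.5645i - 0.2773j - 0.133k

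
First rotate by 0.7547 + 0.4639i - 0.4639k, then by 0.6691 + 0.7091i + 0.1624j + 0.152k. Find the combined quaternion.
0.2465 + 0.7702i + 0.522j - 0.271k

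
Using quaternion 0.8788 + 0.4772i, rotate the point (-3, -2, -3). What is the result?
(-3, 1.427, -3.311)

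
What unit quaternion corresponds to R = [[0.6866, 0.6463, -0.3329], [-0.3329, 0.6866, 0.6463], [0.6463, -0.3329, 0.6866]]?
0.8746 - 0.2799i - 0.2799j - 0.2799k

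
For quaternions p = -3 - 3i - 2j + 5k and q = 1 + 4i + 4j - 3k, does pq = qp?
No: pq = 32 - 29i - 3j + 10k ≠ 32 - i - 25j + 18k = qp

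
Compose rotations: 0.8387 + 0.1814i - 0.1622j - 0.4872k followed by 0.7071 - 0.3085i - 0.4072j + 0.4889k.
0.8212 + 0.1472i - 0.5178j + 0.1894k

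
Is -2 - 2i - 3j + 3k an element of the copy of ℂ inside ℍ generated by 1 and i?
No. The quaternion -2 - 2i - 3j + 3k has j-coefficient y = -3 and k-coefficient z = 3, not both zero, so it does not lie in the complex subalgebra spanned by 1 and i.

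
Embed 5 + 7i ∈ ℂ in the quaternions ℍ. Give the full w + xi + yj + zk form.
5 + 7i + 0j + 0k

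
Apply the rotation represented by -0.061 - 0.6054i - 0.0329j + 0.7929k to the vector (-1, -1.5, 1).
(-0.901, 1.416, 1.196)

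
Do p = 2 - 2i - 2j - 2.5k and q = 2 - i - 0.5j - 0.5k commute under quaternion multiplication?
No: pq = -0.25 - 6.25i - 3.5j - 7k ≠ -0.25 - 5.75i - 6.5j - 5k = qp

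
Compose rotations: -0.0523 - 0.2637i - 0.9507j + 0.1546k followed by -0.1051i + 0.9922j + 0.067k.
0.9052 + 0.2226i - 0.0533j + 0.3581k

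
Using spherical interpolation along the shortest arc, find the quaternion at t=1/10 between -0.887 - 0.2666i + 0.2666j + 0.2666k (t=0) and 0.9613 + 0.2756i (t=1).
-0.9007 - 0.2693i + 0.2411j + 0.2411k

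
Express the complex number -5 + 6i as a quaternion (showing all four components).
-5 + 6i + 0j + 0k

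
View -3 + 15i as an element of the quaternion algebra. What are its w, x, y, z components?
-3 + 15i + 0j + 0k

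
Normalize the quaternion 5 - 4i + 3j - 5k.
0.5774 - 0.4619i + 0.3464j - 0.5774k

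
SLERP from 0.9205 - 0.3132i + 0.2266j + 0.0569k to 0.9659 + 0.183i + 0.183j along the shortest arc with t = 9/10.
0.9727 + 0.1334i + 0.1897j + 0.0059k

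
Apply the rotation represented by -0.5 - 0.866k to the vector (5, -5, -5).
(1.83, 6.83, -5)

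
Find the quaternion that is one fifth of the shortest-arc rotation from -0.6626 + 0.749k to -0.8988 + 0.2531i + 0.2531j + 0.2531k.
-0.7381 + 0.0544i + 0.0544j + 0.6703k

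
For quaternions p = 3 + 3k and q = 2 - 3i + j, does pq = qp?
No: pq = 6 - 12i - 6j + 6k ≠ 6 - 6i + 12j + 6k = qp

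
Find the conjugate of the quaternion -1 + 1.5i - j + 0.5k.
-1 - 1.5i + j - 0.5k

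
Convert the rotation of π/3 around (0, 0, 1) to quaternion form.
0.866 + 0.5k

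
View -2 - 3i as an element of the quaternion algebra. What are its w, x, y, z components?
-2 - 3i + 0j + 0k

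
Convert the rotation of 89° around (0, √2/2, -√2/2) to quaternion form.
0.7133 + 0.4956j - 0.4956k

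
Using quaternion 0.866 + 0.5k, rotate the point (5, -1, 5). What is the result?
(3.366, 3.83, 5)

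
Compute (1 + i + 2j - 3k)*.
1 - i - 2j + 3k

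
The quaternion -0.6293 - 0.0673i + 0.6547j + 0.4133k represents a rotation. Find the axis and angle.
axis = (-0.0866, 0.8424, 0.5318), θ = 258°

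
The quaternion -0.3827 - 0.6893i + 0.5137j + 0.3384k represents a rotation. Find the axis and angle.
axis = (-0.7461, 0.556, 0.3663), θ = 5π/4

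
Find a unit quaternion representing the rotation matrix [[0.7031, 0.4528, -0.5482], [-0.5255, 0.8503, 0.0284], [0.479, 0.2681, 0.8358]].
0.9205 + 0.0651i - 0.279j - 0.2657k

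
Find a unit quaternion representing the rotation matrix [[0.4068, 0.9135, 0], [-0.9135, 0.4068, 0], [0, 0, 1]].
0.8387 - 0.5446k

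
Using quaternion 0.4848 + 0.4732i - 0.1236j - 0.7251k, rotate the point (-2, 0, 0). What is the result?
(0.164, 1.64, 1.133)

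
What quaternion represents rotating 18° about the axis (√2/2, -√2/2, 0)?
0.9877 + 0.1106i - 0.1106j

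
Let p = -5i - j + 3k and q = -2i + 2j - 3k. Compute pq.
1 - 3i - 21j - 12k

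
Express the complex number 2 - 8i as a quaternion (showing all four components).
2 - 8i + 0j + 0k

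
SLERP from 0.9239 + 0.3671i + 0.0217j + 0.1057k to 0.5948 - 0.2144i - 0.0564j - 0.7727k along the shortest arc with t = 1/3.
0.9519 + 0.192i - 0.0067j - 0.2386k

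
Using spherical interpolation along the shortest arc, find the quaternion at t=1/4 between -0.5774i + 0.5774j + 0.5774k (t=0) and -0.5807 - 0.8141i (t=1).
-0.1757 - 0.7206i + 0.4743j + 0.4743k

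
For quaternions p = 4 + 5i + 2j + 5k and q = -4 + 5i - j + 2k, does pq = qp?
No: pq = -49 + 9i + 3j - 27k ≠ -49 - 9i - 27j + 3k = qp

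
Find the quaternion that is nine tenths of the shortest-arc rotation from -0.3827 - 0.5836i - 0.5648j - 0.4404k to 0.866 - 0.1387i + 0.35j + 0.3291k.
-0.847 + 0.0608i - 0.3899j - 0.3561k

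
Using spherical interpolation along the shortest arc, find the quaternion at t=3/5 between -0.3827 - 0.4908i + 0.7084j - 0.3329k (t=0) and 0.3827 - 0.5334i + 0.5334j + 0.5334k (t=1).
0.0815 - 0.631i + 0.7409j + 0.2149k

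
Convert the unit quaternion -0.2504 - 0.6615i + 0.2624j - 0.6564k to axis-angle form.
axis = (-0.6833, 0.271, -0.678), θ = 209°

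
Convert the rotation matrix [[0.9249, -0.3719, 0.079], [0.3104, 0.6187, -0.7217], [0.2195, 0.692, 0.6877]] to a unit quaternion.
0.8988 + 0.3932i - 0.0391j + 0.1898k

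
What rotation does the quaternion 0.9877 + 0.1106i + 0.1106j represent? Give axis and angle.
axis = (√2/2, √2/2, 0), θ = 18°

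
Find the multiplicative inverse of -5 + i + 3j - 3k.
-0.1136 - 0.0227i - 0.0682j + 0.0682k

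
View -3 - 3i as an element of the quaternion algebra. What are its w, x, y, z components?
-3 - 3i + 0j + 0k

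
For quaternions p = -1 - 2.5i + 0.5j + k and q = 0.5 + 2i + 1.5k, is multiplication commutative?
No: pq = 3 - 2.5i + 6j - 2k ≠ 3 - 4i - 5.5j = qp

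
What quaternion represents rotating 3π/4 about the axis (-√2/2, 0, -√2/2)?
0.3827 - 0.6533i - 0.6533k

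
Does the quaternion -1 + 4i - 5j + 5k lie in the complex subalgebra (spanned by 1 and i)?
No. The quaternion -1 + 4i - 5j + 5k has j-coefficient y = -5 and k-coefficient z = 5, not both zero, so it does not lie in the complex subalgebra spanned by 1 and i.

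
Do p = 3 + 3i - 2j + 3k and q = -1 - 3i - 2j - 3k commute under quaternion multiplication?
No: pq = 11 - 4j - 24k ≠ 11 - 24i - 4j = qp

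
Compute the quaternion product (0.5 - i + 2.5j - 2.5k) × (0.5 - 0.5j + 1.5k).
5.25 + 2i + 2.5j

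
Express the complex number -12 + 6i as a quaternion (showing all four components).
-12 + 6i + 0j + 0k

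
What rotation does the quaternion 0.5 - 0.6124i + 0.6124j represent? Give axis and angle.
axis = (-√2/2, √2/2, 0), θ = 2π/3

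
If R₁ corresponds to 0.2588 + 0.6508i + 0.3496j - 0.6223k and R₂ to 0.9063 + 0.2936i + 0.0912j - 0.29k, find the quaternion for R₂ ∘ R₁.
-0.1689 + 0.7104i + 0.3344j - 0.5958k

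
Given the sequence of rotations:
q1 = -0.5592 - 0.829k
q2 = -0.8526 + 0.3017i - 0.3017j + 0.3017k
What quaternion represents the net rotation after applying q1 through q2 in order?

q2 · q1 = 0.7269 + 0.0814i + 0.4188j + 0.5381k
0.7269 + 0.0814i + 0.4188j + 0.5381k


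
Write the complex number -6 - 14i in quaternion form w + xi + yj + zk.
-6 - 14i + 0j + 0k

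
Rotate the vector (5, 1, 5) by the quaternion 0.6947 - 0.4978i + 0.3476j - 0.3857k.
(6.829, -2.085, -0.141)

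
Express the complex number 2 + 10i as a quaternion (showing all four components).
2 + 10i + 0j + 0k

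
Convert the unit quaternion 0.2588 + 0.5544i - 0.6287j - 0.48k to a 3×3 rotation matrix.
[[-0.2513, -0.4487, -0.8576], [-0.9456, -0.0755, 0.3166], [-0.2068, 0.8905, -0.4052]]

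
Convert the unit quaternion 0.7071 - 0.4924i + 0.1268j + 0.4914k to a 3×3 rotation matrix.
[[0.4849, -0.8198, -0.3046], [0.5701, 0.0321, 0.821], [-0.6633, -0.5717, 0.4829]]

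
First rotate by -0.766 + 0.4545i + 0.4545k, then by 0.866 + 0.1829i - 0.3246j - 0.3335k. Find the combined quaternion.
-0.5949 + 0.106i + 0.0139j + 0.7966k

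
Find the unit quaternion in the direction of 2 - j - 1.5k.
0.7428 - 0.3714j - 0.5571k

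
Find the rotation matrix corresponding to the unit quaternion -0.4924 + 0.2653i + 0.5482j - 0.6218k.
[[-0.3743, -0.3215, -0.8698], [0.9032, 0.086, -0.4205], [0.2099, -0.943, 0.2582]]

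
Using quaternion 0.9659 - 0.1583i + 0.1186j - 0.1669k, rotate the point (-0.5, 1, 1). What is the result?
(0.109, 1.34, 0.664)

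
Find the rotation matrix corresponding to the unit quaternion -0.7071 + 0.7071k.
[[0, 1, 0], [-1, 0, 0], [0, 0, 1]]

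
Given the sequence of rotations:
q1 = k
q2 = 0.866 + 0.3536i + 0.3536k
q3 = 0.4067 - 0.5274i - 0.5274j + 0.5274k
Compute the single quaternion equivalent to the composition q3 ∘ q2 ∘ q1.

q2 · q1 = -0.3536 - 0.3536j + 0.866k
q3 · q2 · q1 = -0.787 - 0.0838i + 0.4994j + 0.3522k
-0.787 - 0.0838i + 0.4994j + 0.3522k


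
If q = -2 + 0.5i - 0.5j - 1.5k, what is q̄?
-2 - 0.5i + 0.5j + 1.5k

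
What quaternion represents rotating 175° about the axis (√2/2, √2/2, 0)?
0.0436 + 0.7064i + 0.7064j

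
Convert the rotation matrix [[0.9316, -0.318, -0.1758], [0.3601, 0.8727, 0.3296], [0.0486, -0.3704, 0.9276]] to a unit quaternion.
0.9659 - 0.1812i - 0.0581j + 0.1755k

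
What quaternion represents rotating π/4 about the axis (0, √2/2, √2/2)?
0.9239 + 0.2706j + 0.2706k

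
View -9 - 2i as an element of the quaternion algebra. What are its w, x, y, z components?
-9 - 2i + 0j + 0k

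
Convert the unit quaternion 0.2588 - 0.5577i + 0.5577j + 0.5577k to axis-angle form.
axis = (-√3/3, √3/3, √3/3), θ = 5π/6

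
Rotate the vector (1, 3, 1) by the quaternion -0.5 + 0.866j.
(-1.366, 3, 0.366)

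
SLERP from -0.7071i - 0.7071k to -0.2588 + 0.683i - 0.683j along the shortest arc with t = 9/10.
0.2421 - 0.725i + 0.639j - 0.086k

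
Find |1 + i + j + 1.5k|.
2.291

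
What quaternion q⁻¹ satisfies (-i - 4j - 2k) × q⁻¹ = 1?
0.0476i + 0.1905j + 0.0952k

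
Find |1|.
1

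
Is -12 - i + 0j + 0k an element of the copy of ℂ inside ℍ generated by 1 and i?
Yes. The quaternion -12 - i has j- and k-coefficients y = z = 0, so it lies in the complex subalgebra spanned by 1 and i.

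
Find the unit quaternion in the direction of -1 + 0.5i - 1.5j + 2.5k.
-0.3203 + 0.1601i - 0.4804j + 0.8006k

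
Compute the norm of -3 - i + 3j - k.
√20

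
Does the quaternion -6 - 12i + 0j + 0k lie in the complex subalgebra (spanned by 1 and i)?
Yes. The quaternion -6 - 12i has j- and k-coefficients y = z = 0, so it lies in the complex subalgebra spanned by 1 and i.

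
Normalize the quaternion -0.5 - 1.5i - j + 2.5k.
-0.1601 - 0.4804i - 0.3203j + 0.8006k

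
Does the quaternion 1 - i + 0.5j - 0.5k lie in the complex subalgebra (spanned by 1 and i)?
No. The quaternion 1 - i + 0.5j - 0.5k has j-coefficient y = 0.5 and k-coefficient z = -0.5, not both zero, so it does not lie in the complex subalgebra spanned by 1 and i.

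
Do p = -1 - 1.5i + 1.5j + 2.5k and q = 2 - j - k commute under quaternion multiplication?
No: pq = 2 - 2i + 2.5j + 7.5k ≠ 2 - 4i + 5.5j + 4.5k = qp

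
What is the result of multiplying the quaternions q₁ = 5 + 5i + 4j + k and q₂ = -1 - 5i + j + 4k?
12 - 15i - 24j + 44k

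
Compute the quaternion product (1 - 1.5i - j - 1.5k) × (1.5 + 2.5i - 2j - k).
1.75 - 1.75i - 8.75j + 2.25k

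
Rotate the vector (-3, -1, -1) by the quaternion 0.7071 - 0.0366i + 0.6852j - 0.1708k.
(-1.181, 0.118, 3.097)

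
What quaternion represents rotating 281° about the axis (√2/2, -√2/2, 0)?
-0.7716 + 0.4498i - 0.4498j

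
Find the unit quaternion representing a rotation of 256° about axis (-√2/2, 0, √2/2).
-0.6157 - 0.5572i + 0.5572k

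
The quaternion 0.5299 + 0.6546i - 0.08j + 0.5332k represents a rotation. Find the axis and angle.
axis = (0.7719, -0.0943, 0.6287), θ = 116°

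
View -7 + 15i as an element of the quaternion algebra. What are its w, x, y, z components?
-7 + 15i + 0j + 0k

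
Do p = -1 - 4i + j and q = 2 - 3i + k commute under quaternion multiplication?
No: pq = -14 - 4i + 6j + 2k ≠ -14 - 6i - 2j - 4k = qp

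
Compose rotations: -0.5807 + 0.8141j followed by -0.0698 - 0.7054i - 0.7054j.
0.6148 + 0.4096i + 0.3528j - 0.5743k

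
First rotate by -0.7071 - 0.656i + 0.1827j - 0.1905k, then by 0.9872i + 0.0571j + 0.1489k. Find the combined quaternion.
0.6655 - 0.7361i + 0.05j + 0.1125k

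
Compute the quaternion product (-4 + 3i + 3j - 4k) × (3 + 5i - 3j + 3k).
-6 - 14i - 8j - 48k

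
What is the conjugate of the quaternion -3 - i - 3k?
-3 + i + 3k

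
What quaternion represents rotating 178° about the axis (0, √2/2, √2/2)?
0.0175 + 0.707j + 0.707k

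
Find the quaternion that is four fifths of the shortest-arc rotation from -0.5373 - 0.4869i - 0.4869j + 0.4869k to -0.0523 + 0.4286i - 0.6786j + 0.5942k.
-0.1777 + 0.2516i - 0.7083j + 0.6351k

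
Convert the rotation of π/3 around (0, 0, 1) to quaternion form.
0.866 + 0.5k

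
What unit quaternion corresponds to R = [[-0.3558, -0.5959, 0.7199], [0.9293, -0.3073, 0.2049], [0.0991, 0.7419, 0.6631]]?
0.5 + 0.2685i + 0.3104j + 0.7626k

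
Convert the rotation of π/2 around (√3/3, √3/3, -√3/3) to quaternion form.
0.7071 + 0.4082i + 0.4082j - 0.4082k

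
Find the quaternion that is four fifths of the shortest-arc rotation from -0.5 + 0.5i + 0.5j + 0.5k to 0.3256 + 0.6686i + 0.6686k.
0.1594 + 0.6929i + 0.1197j + 0.6929k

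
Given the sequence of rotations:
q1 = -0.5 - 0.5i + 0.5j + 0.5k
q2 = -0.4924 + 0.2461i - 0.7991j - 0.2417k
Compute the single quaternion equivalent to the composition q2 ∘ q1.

q2 · q1 = 0.8897 - 0.1555i + 0.1512j - 0.4018k
0.8897 - 0.1555i + 0.1512j - 0.4018k


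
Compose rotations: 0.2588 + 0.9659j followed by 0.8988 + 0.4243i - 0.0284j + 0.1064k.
0.26 + 0.007i + 0.8608j + 0.4374k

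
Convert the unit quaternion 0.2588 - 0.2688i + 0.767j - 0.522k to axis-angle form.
axis = (-0.2783, 0.7941, -0.5404), θ = 5π/6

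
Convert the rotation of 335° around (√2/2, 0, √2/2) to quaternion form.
-0.9763 + 0.153i + 0.153k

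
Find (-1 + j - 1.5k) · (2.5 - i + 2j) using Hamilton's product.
-4.5 + 4i + 2j - 2.75k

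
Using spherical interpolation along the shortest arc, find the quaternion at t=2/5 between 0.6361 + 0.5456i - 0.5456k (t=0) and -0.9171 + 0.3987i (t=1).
0.9033 + 0.1883i - 0.3856k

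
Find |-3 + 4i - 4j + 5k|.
√66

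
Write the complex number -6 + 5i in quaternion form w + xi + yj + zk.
-6 + 5i + 0j + 0k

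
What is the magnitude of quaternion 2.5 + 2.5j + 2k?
4.062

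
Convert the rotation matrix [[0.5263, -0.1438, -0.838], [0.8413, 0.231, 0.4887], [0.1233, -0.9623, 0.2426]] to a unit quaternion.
0.7071 - 0.513i - 0.3399j + 0.3483k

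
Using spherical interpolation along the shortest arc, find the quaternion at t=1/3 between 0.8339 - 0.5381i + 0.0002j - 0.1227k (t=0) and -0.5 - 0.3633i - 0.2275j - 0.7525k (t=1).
0.9223 - 0.2755i + 0.1062j + 0.2493k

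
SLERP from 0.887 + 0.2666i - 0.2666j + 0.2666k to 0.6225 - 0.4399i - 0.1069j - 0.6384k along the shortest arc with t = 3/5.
0.9028 - 0.1823i - 0.2133j - 0.326k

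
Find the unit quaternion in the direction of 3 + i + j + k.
0.866 + 0.2887i + 0.2887j + 0.2887k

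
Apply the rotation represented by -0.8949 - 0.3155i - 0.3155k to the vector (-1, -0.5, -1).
(-0.718, -0.301, -1.282)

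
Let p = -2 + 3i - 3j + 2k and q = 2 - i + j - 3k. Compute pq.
8 + 15i - j + 10k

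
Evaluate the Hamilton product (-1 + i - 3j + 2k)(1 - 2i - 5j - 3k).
-8 + 22i + j - 6k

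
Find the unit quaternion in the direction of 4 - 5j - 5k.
0.4924 - 0.6155j - 0.6155k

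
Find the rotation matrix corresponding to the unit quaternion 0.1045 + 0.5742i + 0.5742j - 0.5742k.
[[-0.3188, 0.7794, -0.5394], [0.5394, -0.3188, -0.7794], [-0.7794, -0.5394, -0.3188]]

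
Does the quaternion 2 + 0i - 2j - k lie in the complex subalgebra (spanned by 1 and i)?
No. The quaternion 2 - 2j - k has j-coefficient y = -2 and k-coefficient z = -1, not both zero, so it does not lie in the complex subalgebra spanned by 1 and i.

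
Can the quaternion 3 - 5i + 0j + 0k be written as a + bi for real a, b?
Yes. The quaternion 3 - 5i has j- and k-coefficients y = z = 0, so it lies in the complex subalgebra spanned by 1 and i.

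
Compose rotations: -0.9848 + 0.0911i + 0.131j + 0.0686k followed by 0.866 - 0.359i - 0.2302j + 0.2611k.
-0.8079 + 0.3824i + 0.3886j - 0.2238k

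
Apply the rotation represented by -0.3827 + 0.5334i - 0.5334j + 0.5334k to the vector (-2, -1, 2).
(2.391, 1.771, 0.38)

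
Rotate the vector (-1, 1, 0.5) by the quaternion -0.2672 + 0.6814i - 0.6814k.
(-0.9, -1.039, 0.6)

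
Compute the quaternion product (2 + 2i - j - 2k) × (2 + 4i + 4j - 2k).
-4 + 22i + 2j + 4k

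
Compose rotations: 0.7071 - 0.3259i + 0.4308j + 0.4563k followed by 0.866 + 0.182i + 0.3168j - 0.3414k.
0.691 + 0.1381i + 0.6253j + 0.3354k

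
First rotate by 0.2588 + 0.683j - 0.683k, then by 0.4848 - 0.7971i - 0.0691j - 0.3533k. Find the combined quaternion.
-0.0686 + 0.0822i - 0.2312j - 0.967k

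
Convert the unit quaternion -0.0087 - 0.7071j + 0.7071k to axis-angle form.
axis = (0, -√2/2, √2/2), θ = 181°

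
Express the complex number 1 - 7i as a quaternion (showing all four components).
1 - 7i + 0j + 0k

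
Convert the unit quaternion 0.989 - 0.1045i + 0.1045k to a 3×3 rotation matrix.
[[0.9782, -0.2067, -0.0218], [0.2067, 0.9563, 0.2067], [-0.0218, -0.2067, 0.9782]]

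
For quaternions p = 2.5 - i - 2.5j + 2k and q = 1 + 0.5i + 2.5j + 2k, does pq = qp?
No: pq = 5.25 - 9.75i + 6.75j + 5.75k ≠ 5.25 + 10.25i + 0.75j + 8.25k = qp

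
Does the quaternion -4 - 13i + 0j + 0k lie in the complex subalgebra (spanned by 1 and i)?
Yes. The quaternion -4 - 13i has j- and k-coefficients y = z = 0, so it lies in the complex subalgebra spanned by 1 and i.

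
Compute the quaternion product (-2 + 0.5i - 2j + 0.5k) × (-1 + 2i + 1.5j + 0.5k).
3.75 - 6.25i - 0.25j + 3.25k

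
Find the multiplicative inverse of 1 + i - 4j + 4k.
0.0294 - 0.0294i + 0.1176j - 0.1176k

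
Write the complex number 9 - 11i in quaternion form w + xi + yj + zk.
9 - 11i + 0j + 0k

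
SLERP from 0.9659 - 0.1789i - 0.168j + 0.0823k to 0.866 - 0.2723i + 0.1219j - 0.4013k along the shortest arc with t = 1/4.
0.972 - 0.2096i - 0.0971j - 0.0426k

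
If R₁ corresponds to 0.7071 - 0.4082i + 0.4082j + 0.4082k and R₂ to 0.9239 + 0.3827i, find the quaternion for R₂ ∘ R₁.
0.8095 - 0.1065i + 0.2209j + 0.5334k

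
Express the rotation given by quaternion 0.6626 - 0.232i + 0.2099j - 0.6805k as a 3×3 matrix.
[[-0.0143, 0.8044, 0.5939], [-0.9992, -0.0338, 0.0218], [0.0376, -0.5931, 0.8042]]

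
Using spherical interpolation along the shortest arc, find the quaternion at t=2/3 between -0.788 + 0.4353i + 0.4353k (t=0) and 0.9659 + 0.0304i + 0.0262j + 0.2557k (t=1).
-0.9895 + 0.1415i - 0.0188j - 0.0203k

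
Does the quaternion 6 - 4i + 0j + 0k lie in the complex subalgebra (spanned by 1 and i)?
Yes. The quaternion 6 - 4i has j- and k-coefficients y = z = 0, so it lies in the complex subalgebra spanned by 1 and i.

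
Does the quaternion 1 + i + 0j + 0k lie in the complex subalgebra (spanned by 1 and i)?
Yes. The quaternion 1 + i has j- and k-coefficients y = z = 0, so it lies in the complex subalgebra spanned by 1 and i.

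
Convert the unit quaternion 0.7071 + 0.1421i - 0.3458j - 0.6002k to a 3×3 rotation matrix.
[[0.0404, 0.7505, -0.6596], [-0.9471, 0.2391, 0.2141], [0.3185, 0.6161, 0.7205]]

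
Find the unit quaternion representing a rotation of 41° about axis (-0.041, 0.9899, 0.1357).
0.9367 - 0.0144i + 0.3467j + 0.0475k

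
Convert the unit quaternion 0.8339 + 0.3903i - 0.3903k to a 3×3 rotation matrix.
[[0.6953, 0.6509, -0.3047], [-0.6509, 0.3907, -0.6509], [-0.3047, 0.6509, 0.6953]]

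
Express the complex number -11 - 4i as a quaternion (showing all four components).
-11 - 4i + 0j + 0k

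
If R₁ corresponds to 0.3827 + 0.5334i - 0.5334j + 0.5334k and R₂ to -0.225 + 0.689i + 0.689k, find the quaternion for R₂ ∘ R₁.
-0.8211 + 0.5112i + 0.12j - 0.2238k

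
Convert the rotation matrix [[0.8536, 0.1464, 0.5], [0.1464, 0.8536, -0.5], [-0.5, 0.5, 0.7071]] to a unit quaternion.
0.9239 + 0.2706i + 0.2706j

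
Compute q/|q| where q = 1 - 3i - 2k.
0.2673 - 0.8018i - 0.5345k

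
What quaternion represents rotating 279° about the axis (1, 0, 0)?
-0.7604 + 0.6494i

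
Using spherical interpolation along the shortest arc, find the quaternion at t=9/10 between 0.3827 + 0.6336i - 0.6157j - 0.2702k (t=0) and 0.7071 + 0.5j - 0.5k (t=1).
0.7457 + 0.0934i + 0.3966j - 0.5272k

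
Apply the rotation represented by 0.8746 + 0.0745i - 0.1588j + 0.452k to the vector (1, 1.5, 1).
(-0.891, 1.364, 1.264)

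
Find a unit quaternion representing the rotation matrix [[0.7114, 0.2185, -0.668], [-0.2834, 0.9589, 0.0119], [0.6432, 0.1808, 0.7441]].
0.9239 + 0.0457i - 0.3548j - 0.1358k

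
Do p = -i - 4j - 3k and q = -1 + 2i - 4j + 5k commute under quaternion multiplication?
No: pq = 1 - 31i + 3j + 15k ≠ 1 + 33i + 5j - 9k = qp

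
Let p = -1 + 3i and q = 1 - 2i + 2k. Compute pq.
5 + 5i - 6j - 2k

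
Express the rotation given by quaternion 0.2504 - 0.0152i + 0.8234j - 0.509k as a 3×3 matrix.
[[-0.8741, 0.2299, 0.4278], [-0.2799, 0.4814, -0.8306], [-0.3969, -0.8458, -0.3564]]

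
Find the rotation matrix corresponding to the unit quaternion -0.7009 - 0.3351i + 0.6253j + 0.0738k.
[[0.2071, -0.3156, -0.926], [-0.5225, 0.7645, -0.3774], [0.8271, 0.562, -0.0066]]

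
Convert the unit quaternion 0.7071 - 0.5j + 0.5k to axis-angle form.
axis = (0, -√2/2, √2/2), θ = π/2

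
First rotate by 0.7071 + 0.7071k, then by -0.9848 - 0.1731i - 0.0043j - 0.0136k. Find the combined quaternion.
-0.6867 - 0.1254i + 0.1194j - 0.706k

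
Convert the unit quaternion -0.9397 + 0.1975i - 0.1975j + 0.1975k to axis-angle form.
axis = (√3/3, -√3/3, √3/3), θ = 320°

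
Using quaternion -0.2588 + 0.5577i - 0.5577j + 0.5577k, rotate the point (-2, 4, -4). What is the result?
(-4.488, 2.179, -3.333)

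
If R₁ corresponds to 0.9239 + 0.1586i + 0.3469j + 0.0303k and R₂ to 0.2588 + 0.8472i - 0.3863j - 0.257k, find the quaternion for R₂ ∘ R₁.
0.2465 + 0.9012i - 0.3336j + 0.1256k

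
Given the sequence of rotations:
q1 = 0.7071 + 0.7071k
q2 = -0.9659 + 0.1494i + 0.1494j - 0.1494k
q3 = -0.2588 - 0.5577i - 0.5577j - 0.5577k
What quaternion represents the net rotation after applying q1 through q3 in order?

q2 · q1 = -0.5773 + 0.2113i - 0.7886k
q3 · q2 · q1 = -0.1726 + 0.7071i - 0.2357j + 0.6439k
-0.1726 + 0.7071i - 0.2357j + 0.6439k


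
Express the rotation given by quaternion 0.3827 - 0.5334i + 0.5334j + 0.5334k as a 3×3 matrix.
[[-0.1381, -0.9773, -0.1608], [-0.1608, -0.1381, 0.9773], [-0.9773, 0.1608, -0.1381]]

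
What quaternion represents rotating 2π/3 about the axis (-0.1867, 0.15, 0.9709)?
0.5 - 0.1617i + 0.1299j + 0.8408k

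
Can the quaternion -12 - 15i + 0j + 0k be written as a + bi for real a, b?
Yes. The quaternion -12 - 15i has j- and k-coefficients y = z = 0, so it lies in the complex subalgebra spanned by 1 and i.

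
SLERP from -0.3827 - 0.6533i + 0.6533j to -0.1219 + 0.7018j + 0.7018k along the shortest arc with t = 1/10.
-0.372 - 0.61i + 0.6945j + 0.0845k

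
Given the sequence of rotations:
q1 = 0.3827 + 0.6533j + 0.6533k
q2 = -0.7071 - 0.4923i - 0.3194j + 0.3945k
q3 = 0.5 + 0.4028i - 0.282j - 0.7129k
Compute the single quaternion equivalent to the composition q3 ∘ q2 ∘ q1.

q2 · q1 = -0.3197 - 0.6548i - 0.2626j - 0.6326k
q3 · q2 · q1 = -0.4211 - 0.465i + 0.6805j - 0.3788k
-0.4211 - 0.465i + 0.6805j - 0.3788k


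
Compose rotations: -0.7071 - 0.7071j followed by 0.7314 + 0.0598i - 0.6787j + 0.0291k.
-0.9971 - 0.0217i - 0.0373j - 0.0629k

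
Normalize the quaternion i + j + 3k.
0.3015i + 0.3015j + 0.9045k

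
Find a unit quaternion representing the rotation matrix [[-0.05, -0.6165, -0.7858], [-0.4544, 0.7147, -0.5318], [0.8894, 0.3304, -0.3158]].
0.5807 + 0.3712i - 0.7212j + 0.0698k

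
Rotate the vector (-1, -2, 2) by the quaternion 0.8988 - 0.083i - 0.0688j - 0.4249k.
(-2.286, -0.083, 1.941)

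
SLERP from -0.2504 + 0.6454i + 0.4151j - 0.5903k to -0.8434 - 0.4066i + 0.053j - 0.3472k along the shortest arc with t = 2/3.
-0.8005 - 0.0371i + 0.2321j - 0.5513k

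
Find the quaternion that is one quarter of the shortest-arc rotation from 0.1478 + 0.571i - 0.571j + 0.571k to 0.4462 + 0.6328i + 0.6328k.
0.2341 + 0.6121i - 0.4425j + 0.6121k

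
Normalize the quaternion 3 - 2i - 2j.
0.7276 - 0.4851i - 0.4851j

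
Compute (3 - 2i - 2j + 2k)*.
3 + 2i + 2j - 2k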